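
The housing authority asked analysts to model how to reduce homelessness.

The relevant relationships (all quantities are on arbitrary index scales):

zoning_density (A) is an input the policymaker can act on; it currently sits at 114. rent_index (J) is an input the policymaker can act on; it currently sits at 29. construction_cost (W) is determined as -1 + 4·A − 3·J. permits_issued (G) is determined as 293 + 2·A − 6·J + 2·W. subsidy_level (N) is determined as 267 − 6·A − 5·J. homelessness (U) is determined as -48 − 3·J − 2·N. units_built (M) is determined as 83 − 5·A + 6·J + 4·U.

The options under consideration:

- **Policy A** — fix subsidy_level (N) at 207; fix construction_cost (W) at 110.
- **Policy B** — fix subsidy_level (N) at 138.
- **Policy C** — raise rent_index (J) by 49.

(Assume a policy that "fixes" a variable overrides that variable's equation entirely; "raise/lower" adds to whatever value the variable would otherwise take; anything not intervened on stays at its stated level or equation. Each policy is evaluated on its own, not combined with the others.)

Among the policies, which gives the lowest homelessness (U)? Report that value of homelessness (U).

Policy A (N := 207, W := 110):
  A = 114
  J = 29
  N = 207
  U = -48 − 3·29 − 2·207 = -549
Policy B (N := 138):
  A = 114
  J = 29
  N = 138
  U = -48 − 3·29 − 2·138 = -411
Policy C (J + 49):
  A = 114
  J = 29 + 49 = 78
  N = 267 − 6·114 − 5·78 = -807
  U = -48 − 3·78 − 2·(-807) = 1332
Comparing — Policy A: U=-549, Policy B: U=-411, Policy C: U=1332. Lowest is -549 (Policy A).

-549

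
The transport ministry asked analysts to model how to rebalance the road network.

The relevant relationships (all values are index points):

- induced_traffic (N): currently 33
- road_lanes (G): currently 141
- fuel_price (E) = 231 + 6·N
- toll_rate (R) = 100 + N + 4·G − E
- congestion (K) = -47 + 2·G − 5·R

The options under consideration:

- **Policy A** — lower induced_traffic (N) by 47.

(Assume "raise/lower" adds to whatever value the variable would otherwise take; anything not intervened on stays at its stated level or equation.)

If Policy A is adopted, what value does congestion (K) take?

-2280

Policy A (N − 47):
  N = 33 − 47 = -14
  G = 141
  E = 231 + 6·(-14) = 147
  R = 100 + (-14) + 4·141 − 147 = 503
  K = -47 + 2·141 − 5·503 = -2280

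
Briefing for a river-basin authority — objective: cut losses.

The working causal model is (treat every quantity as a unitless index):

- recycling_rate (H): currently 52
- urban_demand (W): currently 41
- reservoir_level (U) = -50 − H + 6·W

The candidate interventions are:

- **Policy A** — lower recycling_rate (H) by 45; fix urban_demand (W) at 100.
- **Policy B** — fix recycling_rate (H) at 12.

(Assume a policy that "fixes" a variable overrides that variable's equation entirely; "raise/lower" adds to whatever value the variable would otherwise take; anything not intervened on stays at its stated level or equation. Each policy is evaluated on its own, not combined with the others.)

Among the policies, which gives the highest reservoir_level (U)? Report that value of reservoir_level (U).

543

Policy A (H − 45, W := 100):
  H = 52 − 45 = 7
  W = 100
  U = -50 − 7 + 6·100 = 543
Policy B (H := 12):
  H = 12
  W = 41
  U = -50 − 12 + 6·41 = 184
Comparing — Policy A: U=543, Policy B: U=184. Highest is 543 (Policy A).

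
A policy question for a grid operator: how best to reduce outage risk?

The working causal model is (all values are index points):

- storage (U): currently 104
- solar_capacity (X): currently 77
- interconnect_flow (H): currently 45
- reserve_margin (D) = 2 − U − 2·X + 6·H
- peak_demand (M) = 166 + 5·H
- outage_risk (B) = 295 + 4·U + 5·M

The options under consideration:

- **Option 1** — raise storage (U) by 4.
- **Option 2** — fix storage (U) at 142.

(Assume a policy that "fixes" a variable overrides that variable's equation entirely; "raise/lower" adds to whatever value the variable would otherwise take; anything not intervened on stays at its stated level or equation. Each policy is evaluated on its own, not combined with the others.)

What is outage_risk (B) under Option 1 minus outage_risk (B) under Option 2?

Option 1 (U + 4):
  U = 104 + 4 = 108
  H = 45
  M = 166 + 5·45 = 391
  B = 295 + 4·108 + 5·391 = 2682
Option 2 (U := 142):
  U = 142
  H = 45
  M = 166 + 5·45 = 391
  B = 295 + 4·142 + 5·391 = 2818
B: 2682 − 2818 = -136

-136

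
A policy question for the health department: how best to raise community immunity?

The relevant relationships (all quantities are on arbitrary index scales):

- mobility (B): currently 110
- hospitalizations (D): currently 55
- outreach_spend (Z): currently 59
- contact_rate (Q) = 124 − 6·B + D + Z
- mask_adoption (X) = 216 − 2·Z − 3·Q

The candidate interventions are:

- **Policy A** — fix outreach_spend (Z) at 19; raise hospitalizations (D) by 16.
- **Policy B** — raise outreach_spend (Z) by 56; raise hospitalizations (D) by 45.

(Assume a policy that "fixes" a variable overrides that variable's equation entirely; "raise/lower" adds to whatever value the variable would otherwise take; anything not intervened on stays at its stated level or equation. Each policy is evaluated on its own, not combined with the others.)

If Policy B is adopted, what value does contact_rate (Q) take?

Policy B (Z + 56, D + 45):
  B = 110
  D = 55 + 45 = 100
  Z = 59 + 56 = 115
  Q = 124 − 6·110 + 100 + 115 = -321

-321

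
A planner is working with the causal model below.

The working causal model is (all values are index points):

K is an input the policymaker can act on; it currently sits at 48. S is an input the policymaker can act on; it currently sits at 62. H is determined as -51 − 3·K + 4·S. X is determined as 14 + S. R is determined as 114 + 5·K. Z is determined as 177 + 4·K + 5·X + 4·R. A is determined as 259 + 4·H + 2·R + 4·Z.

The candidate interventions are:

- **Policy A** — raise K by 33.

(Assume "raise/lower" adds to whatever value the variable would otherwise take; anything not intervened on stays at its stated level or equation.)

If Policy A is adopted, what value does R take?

519

Policy A (K + 33):
  K = 48 + 33 = 81
  R = 114 + 5·81 = 519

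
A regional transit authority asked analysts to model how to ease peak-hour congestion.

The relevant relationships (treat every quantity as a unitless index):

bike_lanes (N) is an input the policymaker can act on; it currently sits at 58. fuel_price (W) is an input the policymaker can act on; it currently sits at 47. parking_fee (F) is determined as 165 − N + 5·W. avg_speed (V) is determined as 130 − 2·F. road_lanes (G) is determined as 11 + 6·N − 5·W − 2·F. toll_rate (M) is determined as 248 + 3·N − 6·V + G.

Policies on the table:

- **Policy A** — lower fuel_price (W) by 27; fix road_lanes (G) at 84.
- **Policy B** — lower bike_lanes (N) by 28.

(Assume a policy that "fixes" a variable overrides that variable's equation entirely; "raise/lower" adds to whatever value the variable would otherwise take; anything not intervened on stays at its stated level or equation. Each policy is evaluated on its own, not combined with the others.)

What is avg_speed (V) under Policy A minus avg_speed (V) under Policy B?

326

Policy A (W − 27, G := 84):
  N = 58
  W = 47 − 27 = 20
  F = 165 − 58 + 5·20 = 207
  V = 130 − 2·207 = -284
Policy B (N − 28):
  N = 58 − 28 = 30
  W = 47
  F = 165 − 30 + 5·47 = 370
  V = 130 − 2·370 = -610
V: -284 − (-610) = 326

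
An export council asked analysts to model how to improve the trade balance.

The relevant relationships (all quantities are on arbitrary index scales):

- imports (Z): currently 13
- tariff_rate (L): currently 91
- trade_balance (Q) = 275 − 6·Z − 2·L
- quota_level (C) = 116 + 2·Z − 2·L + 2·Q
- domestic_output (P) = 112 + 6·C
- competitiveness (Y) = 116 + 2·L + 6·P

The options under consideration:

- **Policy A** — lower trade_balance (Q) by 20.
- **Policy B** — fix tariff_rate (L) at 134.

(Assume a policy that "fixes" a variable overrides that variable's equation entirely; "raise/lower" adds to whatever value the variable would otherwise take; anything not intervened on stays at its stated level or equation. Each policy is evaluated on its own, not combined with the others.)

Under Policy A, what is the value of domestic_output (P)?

Policy A (Q − 20):
  Z = 13
  L = 91
  Q = 275 − 6·13 − 2·91 (−20 from intervention) = -5
  C = 116 + 2·13 − 2·91 + 2·(-5) = -50
  P = 112 + 6·(-50) = -188

-188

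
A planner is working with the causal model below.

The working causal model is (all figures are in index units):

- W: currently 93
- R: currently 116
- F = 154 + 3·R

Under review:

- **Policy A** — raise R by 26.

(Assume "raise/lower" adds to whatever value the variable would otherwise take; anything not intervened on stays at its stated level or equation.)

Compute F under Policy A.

Policy A (R + 26):
  R = 116 + 26 = 142
  F = 154 + 3·142 = 580

580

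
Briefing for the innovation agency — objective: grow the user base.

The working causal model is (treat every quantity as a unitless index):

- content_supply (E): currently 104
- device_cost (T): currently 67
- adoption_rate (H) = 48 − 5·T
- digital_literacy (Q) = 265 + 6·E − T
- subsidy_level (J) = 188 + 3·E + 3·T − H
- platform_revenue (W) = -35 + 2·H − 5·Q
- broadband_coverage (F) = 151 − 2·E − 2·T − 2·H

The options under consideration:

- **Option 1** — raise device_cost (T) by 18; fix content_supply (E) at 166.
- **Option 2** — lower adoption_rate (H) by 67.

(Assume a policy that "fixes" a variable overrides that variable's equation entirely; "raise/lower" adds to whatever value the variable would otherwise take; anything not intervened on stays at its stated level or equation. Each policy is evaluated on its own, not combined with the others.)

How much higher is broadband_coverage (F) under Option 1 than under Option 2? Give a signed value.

-114

Option 1 (T + 18, E := 166):
  E = 166
  T = 67 + 18 = 85
  H = 48 − 5·85 = -377
  F = 151 − 2·166 − 2·85 − 2·(-377) = 403
Option 2 (H − 67):
  E = 104
  T = 67
  H = 48 − 5·67 (−67 from intervention) = -354
  F = 151 − 2·104 − 2·67 − 2·(-354) = 517
F: 403 − 517 = -114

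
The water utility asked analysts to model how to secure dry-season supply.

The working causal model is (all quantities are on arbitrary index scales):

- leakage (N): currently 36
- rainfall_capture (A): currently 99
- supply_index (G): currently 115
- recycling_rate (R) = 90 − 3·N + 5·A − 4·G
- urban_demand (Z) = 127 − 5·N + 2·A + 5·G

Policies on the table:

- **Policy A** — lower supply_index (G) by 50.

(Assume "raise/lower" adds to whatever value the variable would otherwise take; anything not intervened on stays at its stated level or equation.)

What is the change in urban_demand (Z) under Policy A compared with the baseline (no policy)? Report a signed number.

Baseline:
  N = 36
  A = 99
  G = 115
  Z = 127 − 5·36 + 2·99 + 5·115 = 720
Policy A (G − 50):
  N = 36
  A = 99
  G = 115 − 50 = 65
  Z = 127 − 5·36 + 2·99 + 5·65 = 470
Change in Z: 470 − 720 = -250

-250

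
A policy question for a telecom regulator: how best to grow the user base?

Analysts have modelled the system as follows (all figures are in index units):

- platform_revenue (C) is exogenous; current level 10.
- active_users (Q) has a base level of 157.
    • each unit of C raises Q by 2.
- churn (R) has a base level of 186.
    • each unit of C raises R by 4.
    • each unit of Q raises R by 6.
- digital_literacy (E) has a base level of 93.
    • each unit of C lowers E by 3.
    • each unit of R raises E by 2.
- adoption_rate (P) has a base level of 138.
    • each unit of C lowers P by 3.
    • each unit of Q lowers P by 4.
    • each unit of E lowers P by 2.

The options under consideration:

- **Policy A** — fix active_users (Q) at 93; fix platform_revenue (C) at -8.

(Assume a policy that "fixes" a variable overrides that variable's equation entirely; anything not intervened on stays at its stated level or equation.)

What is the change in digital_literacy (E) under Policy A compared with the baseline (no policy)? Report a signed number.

Baseline:
  C = 10
  Q = 157 + 2·10 = 177
  R = 186 + 4·10 + 6·177 = 1288
  E = 93 − 3·10 + 2·1288 = 2639
Policy A (Q := 93, C := -8):
  C = -8
  Q = 93
  R = 186 + 4·(-8) + 6·93 = 712
  E = 93 − 3·(-8) + 2·712 = 1541
Change in E: 1541 − 2639 = -1098

-1098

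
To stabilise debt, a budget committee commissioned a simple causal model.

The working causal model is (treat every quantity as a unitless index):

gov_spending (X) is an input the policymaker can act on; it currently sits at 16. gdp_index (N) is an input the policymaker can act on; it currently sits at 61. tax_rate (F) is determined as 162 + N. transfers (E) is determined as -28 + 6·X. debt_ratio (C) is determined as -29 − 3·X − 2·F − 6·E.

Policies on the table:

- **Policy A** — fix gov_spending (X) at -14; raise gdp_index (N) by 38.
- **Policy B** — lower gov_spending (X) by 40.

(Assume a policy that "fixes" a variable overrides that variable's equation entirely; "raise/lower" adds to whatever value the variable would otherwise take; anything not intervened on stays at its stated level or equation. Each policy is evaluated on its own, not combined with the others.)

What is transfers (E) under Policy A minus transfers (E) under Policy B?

60

Policy A (X := -14, N + 38):
  X = -14
  E = -28 + 6·(-14) = -112
Policy B (X − 40):
  X = 16 − 40 = -24
  E = -28 + 6·(-24) = -172
E: -112 − (-172) = 60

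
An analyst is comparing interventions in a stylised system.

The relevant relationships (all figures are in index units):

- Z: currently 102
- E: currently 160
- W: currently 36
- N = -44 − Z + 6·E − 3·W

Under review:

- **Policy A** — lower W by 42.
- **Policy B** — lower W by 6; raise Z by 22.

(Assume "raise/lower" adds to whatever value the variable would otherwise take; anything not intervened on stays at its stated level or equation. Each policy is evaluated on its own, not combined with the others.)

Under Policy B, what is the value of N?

702

Policy B (W − 6, Z + 22):
  Z = 102 + 22 = 124
  E = 160
  W = 36 − 6 = 30
  N = -44 − 124 + 6·160 − 3·30 = 702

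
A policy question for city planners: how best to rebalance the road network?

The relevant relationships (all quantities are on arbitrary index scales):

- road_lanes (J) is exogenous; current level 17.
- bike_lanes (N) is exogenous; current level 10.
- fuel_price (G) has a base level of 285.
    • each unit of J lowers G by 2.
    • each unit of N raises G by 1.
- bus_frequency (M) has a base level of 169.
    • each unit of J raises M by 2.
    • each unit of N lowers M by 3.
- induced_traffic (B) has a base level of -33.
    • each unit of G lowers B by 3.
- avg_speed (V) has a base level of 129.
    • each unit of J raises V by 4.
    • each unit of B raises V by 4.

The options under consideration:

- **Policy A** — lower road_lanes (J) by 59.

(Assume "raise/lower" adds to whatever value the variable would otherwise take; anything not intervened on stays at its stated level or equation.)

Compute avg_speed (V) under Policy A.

-4719

Policy A (J − 59):
  J = 17 − 59 = -42
  N = 10
  G = 285 − 2·(-42) + 10 = 379
  B = -33 − 3·379 = -1170
  V = 129 + 4·(-42) + 4·(-1170) = -4719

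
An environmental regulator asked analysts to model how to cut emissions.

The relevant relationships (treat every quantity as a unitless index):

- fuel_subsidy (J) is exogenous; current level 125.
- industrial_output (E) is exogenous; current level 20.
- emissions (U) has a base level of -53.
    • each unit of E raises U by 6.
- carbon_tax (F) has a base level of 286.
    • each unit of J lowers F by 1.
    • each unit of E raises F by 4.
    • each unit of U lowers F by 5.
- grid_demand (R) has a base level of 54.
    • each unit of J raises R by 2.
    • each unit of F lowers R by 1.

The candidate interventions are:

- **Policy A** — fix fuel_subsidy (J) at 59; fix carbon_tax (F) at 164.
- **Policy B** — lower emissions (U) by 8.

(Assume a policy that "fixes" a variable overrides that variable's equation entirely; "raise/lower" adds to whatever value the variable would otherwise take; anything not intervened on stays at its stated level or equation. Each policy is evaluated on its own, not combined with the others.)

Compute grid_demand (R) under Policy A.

Policy A (J := 59, F := 164):
  J = 59
  E = 20
  U = -53 + 6·20 = 67
  F = 164
  R = 54 + 2·59 − 164 = 8

8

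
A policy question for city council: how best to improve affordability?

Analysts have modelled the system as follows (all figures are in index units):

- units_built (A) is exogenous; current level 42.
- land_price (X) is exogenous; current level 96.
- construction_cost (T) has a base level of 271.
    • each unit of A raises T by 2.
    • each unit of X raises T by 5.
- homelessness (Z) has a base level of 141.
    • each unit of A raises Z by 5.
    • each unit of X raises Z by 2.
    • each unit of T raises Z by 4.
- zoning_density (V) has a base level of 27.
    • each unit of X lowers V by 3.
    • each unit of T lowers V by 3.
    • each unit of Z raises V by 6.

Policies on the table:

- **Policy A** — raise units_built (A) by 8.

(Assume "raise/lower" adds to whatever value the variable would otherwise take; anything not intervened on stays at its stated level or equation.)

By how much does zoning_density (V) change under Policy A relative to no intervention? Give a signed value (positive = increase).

576

Baseline:
  A = 42
  X = 96
  T = 271 + 2·42 + 5·96 = 835
  Z = 141 + 5·42 + 2·96 + 4·835 = 3883
  V = 27 − 3·96 − 3·835 + 6·3883 = 20532
Policy A (A + 8):
  A = 42 + 8 = 50
  X = 96
  T = 271 + 2·50 + 5·96 = 851
  Z = 141 + 5·50 + 2·96 + 4·851 = 3987
  V = 27 − 3·96 − 3·851 + 6·3987 = 21108
Change in V: 21108 − 20532 = 576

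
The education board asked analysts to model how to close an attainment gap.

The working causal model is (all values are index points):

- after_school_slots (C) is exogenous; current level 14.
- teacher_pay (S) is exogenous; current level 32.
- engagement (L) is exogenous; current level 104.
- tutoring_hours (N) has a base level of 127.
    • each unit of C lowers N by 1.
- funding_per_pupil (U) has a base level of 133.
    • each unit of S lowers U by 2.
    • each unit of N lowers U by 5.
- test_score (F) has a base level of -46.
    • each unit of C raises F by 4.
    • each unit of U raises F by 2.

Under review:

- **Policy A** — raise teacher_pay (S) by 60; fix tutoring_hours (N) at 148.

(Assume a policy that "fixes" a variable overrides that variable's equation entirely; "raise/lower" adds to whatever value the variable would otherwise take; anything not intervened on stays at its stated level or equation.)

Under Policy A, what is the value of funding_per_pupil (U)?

Policy A (S + 60, N := 148):
  C = 14
  S = 32 + 60 = 92
  N = 148
  U = 133 − 2·92 − 5·148 = -791

-791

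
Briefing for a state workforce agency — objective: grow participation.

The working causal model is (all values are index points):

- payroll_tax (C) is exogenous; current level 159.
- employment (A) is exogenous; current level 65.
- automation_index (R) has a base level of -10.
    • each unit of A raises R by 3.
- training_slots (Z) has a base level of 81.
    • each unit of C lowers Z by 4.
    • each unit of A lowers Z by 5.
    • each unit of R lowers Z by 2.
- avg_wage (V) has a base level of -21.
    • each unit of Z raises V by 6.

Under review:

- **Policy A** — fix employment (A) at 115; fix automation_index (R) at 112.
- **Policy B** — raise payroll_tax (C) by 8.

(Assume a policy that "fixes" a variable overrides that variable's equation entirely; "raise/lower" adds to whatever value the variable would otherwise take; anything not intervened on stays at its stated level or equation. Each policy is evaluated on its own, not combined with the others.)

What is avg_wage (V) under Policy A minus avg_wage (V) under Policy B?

Policy A (A := 115, R := 112):
  C = 159
  A = 115
  R = 112
  Z = 81 − 4·159 − 5·115 − 2·112 = -1354
  V = -21 + 6·(-1354) = -8145
Policy B (C + 8):
  C = 159 + 8 = 167
  A = 65
  R = -10 + 3·65 = 185
  Z = 81 − 4·167 − 5·65 − 2·185 = -1282
  V = -21 + 6·(-1282) = -7713
V: -8145 − (-7713) = -432

-432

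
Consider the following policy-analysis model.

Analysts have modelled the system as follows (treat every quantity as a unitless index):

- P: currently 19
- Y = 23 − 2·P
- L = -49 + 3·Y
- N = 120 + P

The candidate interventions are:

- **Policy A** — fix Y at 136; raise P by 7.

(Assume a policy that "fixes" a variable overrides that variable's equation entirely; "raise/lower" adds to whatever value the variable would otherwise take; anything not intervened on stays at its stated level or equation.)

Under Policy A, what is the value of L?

359

Policy A (Y := 136, P + 7):
  P = 19 + 7 = 26
  Y = 136
  L = -49 + 3·136 = 359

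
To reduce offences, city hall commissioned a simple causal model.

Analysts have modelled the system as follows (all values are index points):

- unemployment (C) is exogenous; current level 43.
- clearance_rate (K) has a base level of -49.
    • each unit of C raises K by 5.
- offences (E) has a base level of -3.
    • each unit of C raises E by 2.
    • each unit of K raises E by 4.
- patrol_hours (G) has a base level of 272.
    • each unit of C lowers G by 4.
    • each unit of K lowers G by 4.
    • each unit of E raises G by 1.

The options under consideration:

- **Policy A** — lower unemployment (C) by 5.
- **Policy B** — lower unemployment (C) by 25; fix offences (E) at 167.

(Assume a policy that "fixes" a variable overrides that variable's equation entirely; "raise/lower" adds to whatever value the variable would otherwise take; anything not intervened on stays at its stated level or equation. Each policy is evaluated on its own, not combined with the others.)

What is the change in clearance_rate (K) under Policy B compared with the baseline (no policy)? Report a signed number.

Baseline:
  C = 43
  K = -49 + 5·43 = 166
Policy B (C − 25, E := 167):
  C = 43 − 25 = 18
  K = -49 + 5·18 = 41
Change in K: 41 − 166 = -125

-125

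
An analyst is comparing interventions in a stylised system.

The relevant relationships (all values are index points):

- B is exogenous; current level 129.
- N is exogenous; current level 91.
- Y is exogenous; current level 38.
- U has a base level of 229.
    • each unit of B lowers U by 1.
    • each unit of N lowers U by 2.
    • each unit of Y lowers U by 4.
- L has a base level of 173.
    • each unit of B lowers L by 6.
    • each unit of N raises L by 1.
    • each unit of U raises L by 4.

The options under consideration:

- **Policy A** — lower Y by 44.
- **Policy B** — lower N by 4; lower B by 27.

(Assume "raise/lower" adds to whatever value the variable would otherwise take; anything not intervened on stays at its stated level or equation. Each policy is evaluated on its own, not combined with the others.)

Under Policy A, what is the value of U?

-58

Policy A (Y − 44):
  B = 129
  N = 91
  Y = 38 − 44 = -6
  U = 229 − 129 − 2·91 − 4·(-6) = -58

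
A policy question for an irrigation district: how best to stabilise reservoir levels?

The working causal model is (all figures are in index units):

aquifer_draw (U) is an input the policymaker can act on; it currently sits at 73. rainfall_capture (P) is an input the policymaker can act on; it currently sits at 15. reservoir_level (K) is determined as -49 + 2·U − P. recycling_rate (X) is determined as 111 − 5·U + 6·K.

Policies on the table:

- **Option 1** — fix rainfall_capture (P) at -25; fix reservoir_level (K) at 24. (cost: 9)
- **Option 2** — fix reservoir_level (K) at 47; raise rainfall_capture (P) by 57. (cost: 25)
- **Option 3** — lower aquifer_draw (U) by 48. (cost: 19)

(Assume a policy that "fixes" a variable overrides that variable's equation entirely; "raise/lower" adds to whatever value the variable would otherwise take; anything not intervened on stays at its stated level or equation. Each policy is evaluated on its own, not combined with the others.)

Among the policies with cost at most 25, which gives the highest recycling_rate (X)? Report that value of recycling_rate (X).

Option 1 (P := -25, K := 24):
  U = 73
  P = -25
  K = 24
  X = 111 − 5·73 + 6·24 = -110
Option 2 (K := 47, P + 57):
  U = 73
  P = 15 + 57 = 72
  K = 47
  X = 111 − 5·73 + 6·47 = 28
Option 3 (U − 48):
  U = 73 − 48 = 25
  P = 15
  K = -49 + 2·25 − 15 = -14
  X = 111 − 5·25 + 6·(-14) = -98
Comparing — Option 1: X=-110, Option 2: X=28, Option 3: X=-98. Highest is 28 (Option 2).

28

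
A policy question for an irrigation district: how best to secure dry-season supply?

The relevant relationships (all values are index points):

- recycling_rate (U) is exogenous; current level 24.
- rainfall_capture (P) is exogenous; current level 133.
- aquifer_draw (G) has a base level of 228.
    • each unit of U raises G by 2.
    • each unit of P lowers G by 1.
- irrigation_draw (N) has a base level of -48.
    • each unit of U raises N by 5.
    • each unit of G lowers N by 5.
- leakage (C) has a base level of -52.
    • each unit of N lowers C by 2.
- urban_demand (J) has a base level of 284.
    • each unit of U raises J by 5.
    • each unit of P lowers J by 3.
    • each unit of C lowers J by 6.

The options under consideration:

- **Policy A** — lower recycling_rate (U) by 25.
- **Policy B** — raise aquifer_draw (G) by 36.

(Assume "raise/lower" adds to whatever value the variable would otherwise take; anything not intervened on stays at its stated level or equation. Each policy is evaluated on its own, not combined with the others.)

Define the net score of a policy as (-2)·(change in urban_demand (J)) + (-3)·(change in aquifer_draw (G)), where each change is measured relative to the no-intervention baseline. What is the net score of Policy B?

4212

Baseline:
  U = 24
  P = 133
  G = 228 + 2·24 − 133 = 143
  N = -48 + 5·24 − 5·143 = -643
  C = -52 − 2·(-643) = 1234
  J = 284 + 5·24 − 3·133 − 6·1234 = -7399
Policy B (G + 36):
  U = 24
  P = 133
  G = 228 + 2·24 − 133 (+36 from intervention) = 179
  N = -48 + 5·24 − 5·179 = -823
  C = -52 − 2·(-823) = 1594
  J = 284 + 5·24 − 3·133 − 6·1594 = -9559
ΔJ = -9559 − (-7399) = -2160; ΔG = 179 − 143 = 36
Score = (-2)·(-2160) + (-3)·36 = 4212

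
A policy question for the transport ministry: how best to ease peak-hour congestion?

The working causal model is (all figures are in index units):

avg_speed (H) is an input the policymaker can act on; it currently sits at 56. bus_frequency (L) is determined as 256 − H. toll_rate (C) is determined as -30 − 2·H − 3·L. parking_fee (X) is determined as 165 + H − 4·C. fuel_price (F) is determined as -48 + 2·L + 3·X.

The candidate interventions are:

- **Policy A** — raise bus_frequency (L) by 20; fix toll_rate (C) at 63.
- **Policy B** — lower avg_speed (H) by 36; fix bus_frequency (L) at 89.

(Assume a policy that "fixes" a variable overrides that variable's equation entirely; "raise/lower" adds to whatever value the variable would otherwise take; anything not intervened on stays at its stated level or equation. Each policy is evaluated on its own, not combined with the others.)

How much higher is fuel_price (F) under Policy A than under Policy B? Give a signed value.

-4430

Policy A (L + 20, C := 63):
  H = 56
  L = 256 − 56 (+20 from intervention) = 220
  C = 63
  X = 165 + 56 − 4·63 = -31
  F = -48 + 2·220 + 3·(-31) = 299
Policy B (H − 36, L := 89):
  H = 56 − 36 = 20
  L = 89
  C = -30 − 2·20 − 3·89 = -337
  X = 165 + 20 − 4·(-337) = 1533
  F = -48 + 2·89 + 3·1533 = 4729
F: 299 − 4729 = -4430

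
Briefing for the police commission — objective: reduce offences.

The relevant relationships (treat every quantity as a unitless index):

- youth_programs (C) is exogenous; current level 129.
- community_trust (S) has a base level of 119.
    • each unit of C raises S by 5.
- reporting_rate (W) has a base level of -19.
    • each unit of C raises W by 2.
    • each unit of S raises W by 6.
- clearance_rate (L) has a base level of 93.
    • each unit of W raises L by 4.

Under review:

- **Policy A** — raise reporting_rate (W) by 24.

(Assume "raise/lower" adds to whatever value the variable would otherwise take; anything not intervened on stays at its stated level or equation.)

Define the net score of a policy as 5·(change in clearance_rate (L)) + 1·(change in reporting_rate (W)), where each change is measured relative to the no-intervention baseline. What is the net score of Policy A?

504

Baseline:
  C = 129
  S = 119 + 5·129 = 764
  W = -19 + 2·129 + 6·764 = 4823
  L = 93 + 4·4823 = 19385
Policy A (W + 24):
  C = 129
  S = 119 + 5·129 = 764
  W = -19 + 2·129 + 6·764 (+24 from intervention) = 4847
  L = 93 + 4·4847 = 19481
ΔL = 19481 − 19385 = 96; ΔW = 4847 − 4823 = 24
Score = 5·96 + 1·24 = 504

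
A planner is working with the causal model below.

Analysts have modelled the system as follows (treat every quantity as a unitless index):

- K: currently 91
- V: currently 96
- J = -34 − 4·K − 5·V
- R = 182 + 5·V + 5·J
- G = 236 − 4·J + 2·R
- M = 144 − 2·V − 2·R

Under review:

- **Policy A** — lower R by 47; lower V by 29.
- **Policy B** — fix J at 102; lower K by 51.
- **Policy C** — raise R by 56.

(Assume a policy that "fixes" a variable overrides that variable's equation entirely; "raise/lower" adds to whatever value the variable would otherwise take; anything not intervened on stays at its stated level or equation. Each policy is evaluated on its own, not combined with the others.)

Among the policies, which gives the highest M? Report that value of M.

Policy A (R − 47, V − 29):
  K = 91
  V = 96 − 29 = 67
  J = -34 − 4·91 − 5·67 = -733
  R = 182 + 5·67 + 5·(-733) (−47 from intervention) = -3195
  M = 144 − 2·67 − 2·(-3195) = 6400
Policy B (J := 102, K − 51):
  K = 91 − 51 = 40
  V = 96
  J = 102
  R = 182 + 5·96 + 5·102 = 1172
  M = 144 − 2·96 − 2·1172 = -2392
Policy C (R + 56):
  K = 91
  V = 96
  J = -34 − 4·91 − 5·96 = -878
  R = 182 + 5·96 + 5·(-878) (+56 from intervention) = -3672
  M = 144 − 2·96 − 2·(-3672) = 7296
Comparing — Policy A: M=6400, Policy B: M=-2392, Policy C: M=7296. Highest is 7296 (Policy C).

7296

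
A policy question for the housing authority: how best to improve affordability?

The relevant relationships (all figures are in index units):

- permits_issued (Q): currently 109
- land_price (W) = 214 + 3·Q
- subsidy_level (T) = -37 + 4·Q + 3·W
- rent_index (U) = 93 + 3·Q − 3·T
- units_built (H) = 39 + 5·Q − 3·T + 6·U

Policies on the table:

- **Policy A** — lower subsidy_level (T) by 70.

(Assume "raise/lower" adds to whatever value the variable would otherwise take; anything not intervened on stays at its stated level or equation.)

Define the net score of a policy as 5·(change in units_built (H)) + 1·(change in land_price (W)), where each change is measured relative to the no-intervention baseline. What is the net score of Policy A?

7350

Baseline:
  Q = 109
  W = 214 + 3·109 = 541
  T = -37 + 4·109 + 3·541 = 2022
  U = 93 + 3·109 − 3·2022 = -5646
  H = 39 + 5·109 − 3·2022 + 6·(-5646) = -39358
Policy A (T − 70):
  Q = 109
  W = 214 + 3·109 = 541
  T = -37 + 4·109 + 3·541 (−70 from intervention) = 1952
  U = 93 + 3·109 − 3·1952 = -5436
  H = 39 + 5·109 − 3·1952 + 6·(-5436) = -37888
ΔH = -37888 − (-39358) = 1470; ΔW = 541 − 541 = 0
Score = 5·1470 + 1·0 = 7350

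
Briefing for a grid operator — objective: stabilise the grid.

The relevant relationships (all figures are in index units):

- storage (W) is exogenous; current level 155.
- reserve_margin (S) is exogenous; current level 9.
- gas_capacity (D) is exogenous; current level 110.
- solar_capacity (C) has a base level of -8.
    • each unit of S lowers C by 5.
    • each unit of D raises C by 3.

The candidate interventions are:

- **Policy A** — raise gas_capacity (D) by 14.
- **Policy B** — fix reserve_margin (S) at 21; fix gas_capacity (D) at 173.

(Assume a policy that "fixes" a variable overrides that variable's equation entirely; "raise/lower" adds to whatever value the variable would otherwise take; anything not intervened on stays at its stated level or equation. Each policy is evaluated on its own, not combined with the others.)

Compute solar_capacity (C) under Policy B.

Policy B (S := 21, D := 173):
  S = 21
  D = 173
  C = -8 − 5·21 + 3·173 = 406

406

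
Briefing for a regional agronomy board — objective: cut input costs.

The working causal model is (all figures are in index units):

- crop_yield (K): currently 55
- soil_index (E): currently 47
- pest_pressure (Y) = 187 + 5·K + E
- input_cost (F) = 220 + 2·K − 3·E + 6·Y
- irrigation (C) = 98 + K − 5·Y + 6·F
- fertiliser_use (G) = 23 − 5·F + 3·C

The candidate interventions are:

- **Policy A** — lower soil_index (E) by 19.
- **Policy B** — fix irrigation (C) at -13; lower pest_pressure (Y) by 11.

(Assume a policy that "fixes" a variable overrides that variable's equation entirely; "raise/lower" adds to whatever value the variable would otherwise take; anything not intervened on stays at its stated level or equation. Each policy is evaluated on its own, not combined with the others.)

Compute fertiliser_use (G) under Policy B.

Policy B (C := -13, Y − 11):
  K = 55
  E = 47
  Y = 187 + 5·55 + 47 (−11 from intervention) = 498
  F = 220 + 2·55 − 3·47 + 6·498 = 3177
  C = -13
  G = 23 − 5·3177 + 3·(-13) = -15901

-15901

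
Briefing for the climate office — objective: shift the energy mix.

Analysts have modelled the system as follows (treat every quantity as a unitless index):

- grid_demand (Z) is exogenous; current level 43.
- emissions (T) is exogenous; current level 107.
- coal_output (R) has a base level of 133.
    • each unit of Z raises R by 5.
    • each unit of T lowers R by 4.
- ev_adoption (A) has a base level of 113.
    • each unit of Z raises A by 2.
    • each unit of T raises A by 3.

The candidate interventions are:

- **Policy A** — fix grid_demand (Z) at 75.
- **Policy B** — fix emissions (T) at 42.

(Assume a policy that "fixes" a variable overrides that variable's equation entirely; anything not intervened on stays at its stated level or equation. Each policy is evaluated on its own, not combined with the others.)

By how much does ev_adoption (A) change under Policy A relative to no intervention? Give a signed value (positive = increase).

Baseline:
  Z = 43
  T = 107
  A = 113 + 2·43 + 3·107 = 520
Policy A (Z := 75):
  Z = 75
  T = 107
  A = 113 + 2·75 + 3·107 = 584
Change in A: 584 − 520 = 64

64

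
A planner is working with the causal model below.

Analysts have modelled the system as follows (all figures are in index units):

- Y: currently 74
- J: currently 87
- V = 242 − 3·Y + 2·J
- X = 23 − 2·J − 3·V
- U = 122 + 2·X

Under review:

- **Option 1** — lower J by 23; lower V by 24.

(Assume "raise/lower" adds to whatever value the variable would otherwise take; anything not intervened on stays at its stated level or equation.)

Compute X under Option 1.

Option 1 (J − 23, V − 24):
  Y = 74
  J = 87 − 23 = 64
  V = 242 − 3·74 + 2·64 (−24 from intervention) = 124
  X = 23 − 2·64 − 3·124 = -477

-477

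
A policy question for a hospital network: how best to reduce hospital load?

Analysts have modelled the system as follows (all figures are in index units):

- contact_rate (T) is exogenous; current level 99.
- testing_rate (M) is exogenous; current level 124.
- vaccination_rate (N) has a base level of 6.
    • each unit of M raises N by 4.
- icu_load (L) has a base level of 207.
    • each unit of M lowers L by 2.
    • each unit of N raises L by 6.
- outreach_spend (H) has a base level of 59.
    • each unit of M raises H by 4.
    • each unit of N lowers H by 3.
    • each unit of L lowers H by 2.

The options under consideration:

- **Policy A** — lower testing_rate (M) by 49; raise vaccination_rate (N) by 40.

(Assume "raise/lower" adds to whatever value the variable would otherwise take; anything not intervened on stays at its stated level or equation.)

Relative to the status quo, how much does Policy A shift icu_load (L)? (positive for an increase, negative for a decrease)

-838

Baseline:
  M = 124
  N = 6 + 4·124 = 502
  L = 207 − 2·124 + 6·502 = 2971
Policy A (M − 49, N + 40):
  M = 124 − 49 = 75
  N = 6 + 4·75 (+40 from intervention) = 346
  L = 207 − 2·75 + 6·346 = 2133
Change in L: 2133 − 2971 = -838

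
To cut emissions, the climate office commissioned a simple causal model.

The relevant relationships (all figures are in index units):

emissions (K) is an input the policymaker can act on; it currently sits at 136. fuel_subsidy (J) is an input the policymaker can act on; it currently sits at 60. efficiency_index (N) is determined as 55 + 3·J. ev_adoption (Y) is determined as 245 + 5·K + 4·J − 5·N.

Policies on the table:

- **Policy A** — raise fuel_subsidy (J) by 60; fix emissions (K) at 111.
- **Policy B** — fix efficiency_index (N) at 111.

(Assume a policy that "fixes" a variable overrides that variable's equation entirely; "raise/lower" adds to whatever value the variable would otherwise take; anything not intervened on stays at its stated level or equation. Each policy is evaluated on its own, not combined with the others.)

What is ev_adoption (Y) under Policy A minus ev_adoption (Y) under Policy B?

-1405

Policy A (J + 60, K := 111):
  K = 111
  J = 60 + 60 = 120
  N = 55 + 3·120 = 415
  Y = 245 + 5·111 + 4·120 − 5·415 = -795
Policy B (N := 111):
  K = 136
  J = 60
  N = 111
  Y = 245 + 5·136 + 4·60 − 5·111 = 610
Y: -795 − 610 = -1405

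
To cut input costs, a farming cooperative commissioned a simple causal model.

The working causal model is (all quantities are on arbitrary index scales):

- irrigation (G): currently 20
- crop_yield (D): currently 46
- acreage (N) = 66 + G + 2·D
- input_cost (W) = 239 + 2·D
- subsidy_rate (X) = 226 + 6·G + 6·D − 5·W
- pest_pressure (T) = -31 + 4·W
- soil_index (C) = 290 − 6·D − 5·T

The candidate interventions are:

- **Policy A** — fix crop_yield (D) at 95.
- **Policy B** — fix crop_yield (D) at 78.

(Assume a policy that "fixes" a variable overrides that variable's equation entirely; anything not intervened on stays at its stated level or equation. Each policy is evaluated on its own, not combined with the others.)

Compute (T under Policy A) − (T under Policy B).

136

Policy A (D := 95):
  D = 95
  W = 239 + 2·95 = 429
  T = -31 + 4·429 = 1685
Policy B (D := 78):
  D = 78
  W = 239 + 2·78 = 395
  T = -31 + 4·395 = 1549
T: 1685 − 1549 = 136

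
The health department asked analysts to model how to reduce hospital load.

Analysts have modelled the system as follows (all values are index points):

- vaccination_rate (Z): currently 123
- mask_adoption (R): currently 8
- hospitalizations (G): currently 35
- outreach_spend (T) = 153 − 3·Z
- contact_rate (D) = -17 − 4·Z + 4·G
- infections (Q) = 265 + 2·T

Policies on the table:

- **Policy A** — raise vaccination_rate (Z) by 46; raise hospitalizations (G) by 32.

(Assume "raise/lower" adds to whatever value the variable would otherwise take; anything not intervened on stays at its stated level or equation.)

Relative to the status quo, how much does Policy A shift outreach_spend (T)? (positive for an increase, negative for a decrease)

-138

Baseline:
  Z = 123
  T = 153 − 3·123 = -216
Policy A (Z + 46, G + 32):
  Z = 123 + 46 = 169
  T = 153 − 3·169 = -354
Change in T: -354 − (-216) = -138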